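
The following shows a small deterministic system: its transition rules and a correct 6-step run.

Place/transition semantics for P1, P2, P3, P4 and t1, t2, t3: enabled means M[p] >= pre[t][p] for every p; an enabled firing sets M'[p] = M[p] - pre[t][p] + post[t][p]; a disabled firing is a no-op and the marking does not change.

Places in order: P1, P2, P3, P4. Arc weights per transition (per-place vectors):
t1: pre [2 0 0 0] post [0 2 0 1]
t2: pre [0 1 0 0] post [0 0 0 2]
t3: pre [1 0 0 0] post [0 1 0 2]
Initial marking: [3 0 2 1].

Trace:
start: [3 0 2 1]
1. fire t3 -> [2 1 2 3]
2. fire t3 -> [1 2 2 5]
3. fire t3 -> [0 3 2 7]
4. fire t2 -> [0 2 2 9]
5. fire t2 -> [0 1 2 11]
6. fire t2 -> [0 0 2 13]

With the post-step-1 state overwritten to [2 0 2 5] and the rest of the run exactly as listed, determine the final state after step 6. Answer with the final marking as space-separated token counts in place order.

0 0 2 13

state after step 1 := [2 0 2 5]
2. fire t3 -> [1 1 2 7]
3. fire t3 -> [0 2 2 9]
4. fire t2 -> [0 1 2 11]
5. fire t2 -> [0 0 2 13]
6. fire t2 -> [0 0 2 13]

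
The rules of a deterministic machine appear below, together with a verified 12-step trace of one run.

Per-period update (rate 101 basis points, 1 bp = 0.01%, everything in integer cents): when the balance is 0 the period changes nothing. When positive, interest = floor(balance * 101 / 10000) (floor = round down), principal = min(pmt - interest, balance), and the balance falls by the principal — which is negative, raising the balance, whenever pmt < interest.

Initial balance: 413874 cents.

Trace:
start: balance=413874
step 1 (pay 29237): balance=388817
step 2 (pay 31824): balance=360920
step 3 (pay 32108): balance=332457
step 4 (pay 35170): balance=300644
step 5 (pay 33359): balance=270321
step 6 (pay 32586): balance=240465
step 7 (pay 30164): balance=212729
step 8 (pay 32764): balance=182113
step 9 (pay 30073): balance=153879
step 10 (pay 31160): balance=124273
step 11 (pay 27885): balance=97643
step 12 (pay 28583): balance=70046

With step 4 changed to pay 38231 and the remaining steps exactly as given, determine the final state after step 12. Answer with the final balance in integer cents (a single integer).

66729

(re-executing from step 4 with the substitution; state before step 4: balance=332457)
step 4 (pay 38231): balance=297583
step 5 (pay 33359): balance=267229
step 6 (pay 32586): balance=237342
step 7 (pay 30164): balance=209575
step 8 (pay 32764): balance=178927
step 9 (pay 30073): balance=150661
step 10 (pay 31160): balance=121022
step 11 (pay 27885): balance=94359
step 12 (pay 28583): balance=66729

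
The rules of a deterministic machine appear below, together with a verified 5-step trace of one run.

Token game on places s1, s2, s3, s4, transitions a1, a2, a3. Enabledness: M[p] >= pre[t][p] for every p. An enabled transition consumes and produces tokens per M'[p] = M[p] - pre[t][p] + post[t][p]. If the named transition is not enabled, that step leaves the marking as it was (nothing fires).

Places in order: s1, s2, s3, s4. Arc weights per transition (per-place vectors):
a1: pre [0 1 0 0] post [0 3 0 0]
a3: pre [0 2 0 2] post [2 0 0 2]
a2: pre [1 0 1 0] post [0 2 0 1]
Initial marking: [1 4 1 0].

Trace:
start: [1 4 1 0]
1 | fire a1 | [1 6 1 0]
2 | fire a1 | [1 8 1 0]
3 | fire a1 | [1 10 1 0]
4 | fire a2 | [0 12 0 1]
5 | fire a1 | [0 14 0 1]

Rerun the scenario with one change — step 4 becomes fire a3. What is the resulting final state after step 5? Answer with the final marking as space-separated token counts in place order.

1 12 1 0

(re-executing from step 4 with the substitution; state before step 4: [1 10 1 0])
4 | fire a3 | [1 10 1 0]
5 | fire a1 | [1 12 1 0]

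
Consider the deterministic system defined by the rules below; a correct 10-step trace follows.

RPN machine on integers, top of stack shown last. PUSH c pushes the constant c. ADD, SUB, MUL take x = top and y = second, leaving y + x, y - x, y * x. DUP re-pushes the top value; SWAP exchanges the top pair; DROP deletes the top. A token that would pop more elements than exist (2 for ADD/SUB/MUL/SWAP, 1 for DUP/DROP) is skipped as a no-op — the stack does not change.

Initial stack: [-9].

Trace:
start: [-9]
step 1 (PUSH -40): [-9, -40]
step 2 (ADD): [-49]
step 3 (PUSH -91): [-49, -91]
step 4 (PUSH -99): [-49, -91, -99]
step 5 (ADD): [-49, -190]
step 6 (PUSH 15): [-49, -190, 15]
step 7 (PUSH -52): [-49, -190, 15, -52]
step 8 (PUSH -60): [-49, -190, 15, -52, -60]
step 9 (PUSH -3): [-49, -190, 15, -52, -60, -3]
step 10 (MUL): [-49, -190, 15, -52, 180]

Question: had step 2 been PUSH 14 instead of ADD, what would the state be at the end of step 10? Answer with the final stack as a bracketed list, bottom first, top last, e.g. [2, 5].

[-9, -40, 14, -190, 15, -52, 180]

(re-executing from step 2 with the substitution; state before step 2: [-9, -40])
step 2 (PUSH 14): [-9, -40, 14]
step 3 (PUSH -91): [-9, -40, 14, -91]
step 4 (PUSH -99): [-9, -40, 14, -91, -99]
step 5 (ADD): [-9, -40, 14, -190]
step 6 (PUSH 15): [-9, -40, 14, -190, 15]
step 7 (PUSH -52): [-9, -40, 14, -190, 15, -52]
step 8 (PUSH -60): [-9, -40, 14, -190, 15, -52, -60]
step 9 (PUSH -3): [-9, -40, 14, -190, 15, -52, -60, -3]
step 10 (MUL): [-9, -40, 14, -190, 15, -52, 180]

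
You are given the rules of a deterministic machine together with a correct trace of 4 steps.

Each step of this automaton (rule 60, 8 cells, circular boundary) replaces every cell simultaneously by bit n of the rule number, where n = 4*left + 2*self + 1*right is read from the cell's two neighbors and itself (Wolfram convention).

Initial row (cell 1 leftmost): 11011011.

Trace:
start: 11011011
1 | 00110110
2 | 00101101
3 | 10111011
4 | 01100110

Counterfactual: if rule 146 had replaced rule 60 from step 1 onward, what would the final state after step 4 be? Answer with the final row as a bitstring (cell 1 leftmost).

00011000

(re-executing steps 1..4 under rule 146; state before step 1: 11011011)
1 | 10000001
2 | 01000010
3 | 10100101
4 | 00011000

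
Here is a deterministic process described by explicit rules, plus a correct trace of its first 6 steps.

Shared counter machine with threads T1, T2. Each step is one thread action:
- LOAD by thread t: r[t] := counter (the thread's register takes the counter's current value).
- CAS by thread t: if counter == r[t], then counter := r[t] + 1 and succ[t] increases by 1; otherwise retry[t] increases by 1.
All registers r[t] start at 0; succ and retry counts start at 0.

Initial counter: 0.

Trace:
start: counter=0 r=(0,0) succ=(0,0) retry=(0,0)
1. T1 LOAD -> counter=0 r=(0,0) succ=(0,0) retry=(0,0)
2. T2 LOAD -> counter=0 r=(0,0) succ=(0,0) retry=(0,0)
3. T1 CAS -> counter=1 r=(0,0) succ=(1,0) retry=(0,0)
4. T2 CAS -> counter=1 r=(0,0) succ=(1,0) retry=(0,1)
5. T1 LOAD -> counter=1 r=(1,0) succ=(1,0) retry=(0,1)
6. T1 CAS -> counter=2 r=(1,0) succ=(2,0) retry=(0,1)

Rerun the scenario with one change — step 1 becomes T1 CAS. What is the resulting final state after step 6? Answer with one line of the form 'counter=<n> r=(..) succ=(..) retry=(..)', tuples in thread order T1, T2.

counter=3 r=(2,1) succ=(2,1) retry=(1,0)

(re-executing from step 1 with the substitution; state before step 1: counter=0 r=(0,0) succ=(0,0) retry=(0,0))
1. T1 CAS -> counter=1 r=(0,0) succ=(1,0) retry=(0,0)
2. T2 LOAD -> counter=1 r=(0,1) succ=(1,0) retry=(0,0)
3. T1 CAS -> counter=1 r=(0,1) succ=(1,0) retry=(1,0)
4. T2 CAS -> counter=2 r=(0,1) succ=(1,1) retry=(1,0)
5. T1 LOAD -> counter=2 r=(2,1) succ=(1,1) retry=(1,0)
6. T1 CAS -> counter=3 r=(2,1) succ=(2,1) retry=(1,0)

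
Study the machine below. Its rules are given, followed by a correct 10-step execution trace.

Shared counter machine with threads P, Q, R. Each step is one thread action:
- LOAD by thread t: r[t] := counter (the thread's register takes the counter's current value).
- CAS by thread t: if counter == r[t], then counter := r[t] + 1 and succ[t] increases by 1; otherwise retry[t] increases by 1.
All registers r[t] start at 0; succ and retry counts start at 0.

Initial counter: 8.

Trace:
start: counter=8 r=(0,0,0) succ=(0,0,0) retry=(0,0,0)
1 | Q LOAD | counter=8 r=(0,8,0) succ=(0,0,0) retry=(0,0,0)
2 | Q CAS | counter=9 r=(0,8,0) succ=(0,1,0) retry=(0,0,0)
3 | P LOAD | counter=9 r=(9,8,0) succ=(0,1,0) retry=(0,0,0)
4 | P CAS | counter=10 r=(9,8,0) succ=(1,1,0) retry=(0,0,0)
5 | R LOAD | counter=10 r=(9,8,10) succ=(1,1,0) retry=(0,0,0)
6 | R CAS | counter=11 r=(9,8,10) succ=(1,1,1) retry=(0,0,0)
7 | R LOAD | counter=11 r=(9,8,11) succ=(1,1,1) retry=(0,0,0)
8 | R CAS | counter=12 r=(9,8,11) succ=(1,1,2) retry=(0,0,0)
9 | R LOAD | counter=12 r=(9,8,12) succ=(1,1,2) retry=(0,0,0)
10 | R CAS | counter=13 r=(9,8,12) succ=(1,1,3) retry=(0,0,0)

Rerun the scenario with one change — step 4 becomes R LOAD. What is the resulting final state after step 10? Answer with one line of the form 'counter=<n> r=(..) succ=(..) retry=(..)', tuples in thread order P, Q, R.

counter=12 r=(9,8,11) succ=(0,1,3) retry=(0,0,0)

(re-executing from step 4 with the substitution; state before step 4: counter=9 r=(9,8,0) succ=(0,1,0) retry=(0,0,0))
4 | R LOAD | counter=9 r=(9,8,9) succ=(0,1,0) retry=(0,0,0)
5 | R LOAD | counter=9 r=(9,8,9) succ=(0,1,0) retry=(0,0,0)
6 | R CAS | counter=10 r=(9,8,9) succ=(0,1,1) retry=(0,0,0)
7 | R LOAD | counter=10 r=(9,8,10) succ=(0,1,1) retry=(0,0,0)
8 | R CAS | counter=11 r=(9,8,10) succ=(0,1,2) retry=(0,0,0)
9 | R LOAD | counter=11 r=(9,8,11) succ=(0,1,2) retry=(0,0,0)
10 | R CAS | counter=12 r=(9,8,11) succ=(0,1,3) retry=(0,0,0)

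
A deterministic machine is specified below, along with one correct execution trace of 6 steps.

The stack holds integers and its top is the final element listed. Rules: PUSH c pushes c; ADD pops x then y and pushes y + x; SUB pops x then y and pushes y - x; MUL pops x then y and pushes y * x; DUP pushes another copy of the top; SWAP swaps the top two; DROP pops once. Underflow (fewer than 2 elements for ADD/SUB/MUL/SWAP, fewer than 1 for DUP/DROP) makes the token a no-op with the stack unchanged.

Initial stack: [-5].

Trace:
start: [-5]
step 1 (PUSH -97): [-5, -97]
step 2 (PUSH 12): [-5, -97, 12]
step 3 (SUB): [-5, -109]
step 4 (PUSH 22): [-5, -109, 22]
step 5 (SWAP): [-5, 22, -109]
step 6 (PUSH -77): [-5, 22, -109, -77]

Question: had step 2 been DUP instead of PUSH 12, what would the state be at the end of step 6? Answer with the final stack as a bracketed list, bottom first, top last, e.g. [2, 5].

[-5, 22, 0, -77]

(re-executing from step 2 with the substitution; state before step 2: [-5, -97])
step 2 (DUP): [-5, -97, -97]
step 3 (SUB): [-5, 0]
step 4 (PUSH 22): [-5, 0, 22]
step 5 (SWAP): [-5, 22, 0]
step 6 (PUSH -77): [-5, 22, 0, -77]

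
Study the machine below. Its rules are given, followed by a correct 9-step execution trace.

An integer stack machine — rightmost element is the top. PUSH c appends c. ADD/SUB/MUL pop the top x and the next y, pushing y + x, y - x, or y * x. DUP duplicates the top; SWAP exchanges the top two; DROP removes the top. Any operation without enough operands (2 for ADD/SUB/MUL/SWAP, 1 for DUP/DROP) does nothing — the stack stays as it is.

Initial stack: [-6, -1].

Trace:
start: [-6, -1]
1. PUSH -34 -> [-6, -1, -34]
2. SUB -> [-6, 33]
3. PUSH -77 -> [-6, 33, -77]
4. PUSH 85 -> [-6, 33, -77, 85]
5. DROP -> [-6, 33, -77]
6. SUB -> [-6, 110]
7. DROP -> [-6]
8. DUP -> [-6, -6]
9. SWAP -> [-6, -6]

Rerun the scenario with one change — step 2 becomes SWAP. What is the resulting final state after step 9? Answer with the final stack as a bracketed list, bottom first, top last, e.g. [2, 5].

(re-executing from step 2 with the substitution; state before step 2: [-6, -1, -34])
2. SWAP -> [-6, -34, -1]
3. PUSH -77 -> [-6, -34, -1, -77]
4. PUSH 85 -> [-6, -34, -1, -77, 85]
5. DROP -> [-6, -34, -1, -77]
6. SUB -> [-6, -34, 76]
7. DROP -> [-6, -34]
8. DUP -> [-6, -34, -34]
9. SWAP -> [-6, -34, -34]

[-6, -34, -34]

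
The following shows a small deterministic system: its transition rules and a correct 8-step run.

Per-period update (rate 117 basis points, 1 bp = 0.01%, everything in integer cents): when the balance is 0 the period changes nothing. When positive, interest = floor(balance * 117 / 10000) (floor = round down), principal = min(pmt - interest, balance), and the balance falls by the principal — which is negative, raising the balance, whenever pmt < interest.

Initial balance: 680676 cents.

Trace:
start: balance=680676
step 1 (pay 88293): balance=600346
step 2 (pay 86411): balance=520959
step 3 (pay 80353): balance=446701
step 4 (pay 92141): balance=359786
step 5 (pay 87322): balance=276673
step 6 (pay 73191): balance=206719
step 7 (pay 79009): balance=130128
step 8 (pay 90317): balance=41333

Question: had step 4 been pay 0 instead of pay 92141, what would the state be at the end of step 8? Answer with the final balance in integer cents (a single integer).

137862

(re-executing from step 4 with the substitution; state before step 4: balance=446701)
step 4 (pay 0): balance=451927
step 5 (pay 87322): balance=369892
step 6 (pay 73191): balance=301028
step 7 (pay 79009): balance=225541
step 8 (pay 90317): balance=137862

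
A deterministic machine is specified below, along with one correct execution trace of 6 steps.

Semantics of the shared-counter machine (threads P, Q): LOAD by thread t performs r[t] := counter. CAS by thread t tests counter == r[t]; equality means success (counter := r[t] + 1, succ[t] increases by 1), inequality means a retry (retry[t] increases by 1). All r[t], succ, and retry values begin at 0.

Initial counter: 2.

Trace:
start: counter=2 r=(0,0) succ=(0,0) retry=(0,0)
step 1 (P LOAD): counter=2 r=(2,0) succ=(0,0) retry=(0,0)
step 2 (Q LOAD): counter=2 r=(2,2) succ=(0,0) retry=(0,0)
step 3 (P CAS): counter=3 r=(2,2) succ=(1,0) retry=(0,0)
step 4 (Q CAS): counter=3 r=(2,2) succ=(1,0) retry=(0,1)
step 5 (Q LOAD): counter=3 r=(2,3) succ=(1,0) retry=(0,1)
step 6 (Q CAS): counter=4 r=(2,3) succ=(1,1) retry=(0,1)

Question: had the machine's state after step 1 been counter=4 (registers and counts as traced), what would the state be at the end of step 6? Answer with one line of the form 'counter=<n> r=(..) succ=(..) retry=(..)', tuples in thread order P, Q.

state after step 1 := counter=4 r=(2,0) succ=(0,0) retry=(0,0)
step 2 (Q LOAD): counter=4 r=(2,4) succ=(0,0) retry=(0,0)
step 3 (P CAS): counter=4 r=(2,4) succ=(0,0) retry=(1,0)
step 4 (Q CAS): counter=5 r=(2,4) succ=(0,1) retry=(1,0)
step 5 (Q LOAD): counter=5 r=(2,5) succ=(0,1) retry=(1,0)
step 6 (Q CAS): counter=6 r=(2,5) succ=(0,2) retry=(1,0)

counter=6 r=(2,5) succ=(0,2) retry=(1,0)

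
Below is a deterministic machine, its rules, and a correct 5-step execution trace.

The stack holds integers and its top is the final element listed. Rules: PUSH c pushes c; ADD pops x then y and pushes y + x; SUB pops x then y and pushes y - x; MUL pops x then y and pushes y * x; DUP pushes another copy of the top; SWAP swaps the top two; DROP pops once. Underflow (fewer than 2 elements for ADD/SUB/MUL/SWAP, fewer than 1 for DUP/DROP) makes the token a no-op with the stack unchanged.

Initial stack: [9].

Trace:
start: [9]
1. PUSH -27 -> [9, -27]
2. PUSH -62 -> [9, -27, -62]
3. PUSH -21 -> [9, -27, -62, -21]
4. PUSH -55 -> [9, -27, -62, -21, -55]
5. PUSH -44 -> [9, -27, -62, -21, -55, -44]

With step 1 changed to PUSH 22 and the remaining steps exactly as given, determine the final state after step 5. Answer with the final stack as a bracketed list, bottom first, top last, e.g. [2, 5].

(re-executing from step 1 with the substitution; state before step 1: [9])
1. PUSH 22 -> [9, 22]
2. PUSH -62 -> [9, 22, -62]
3. PUSH -21 -> [9, 22, -62, -21]
4. PUSH -55 -> [9, 22, -62, -21, -55]
5. PUSH -44 -> [9, 22, -62, -21, -55, -44]

[9, 22, -62, -21, -55, -44]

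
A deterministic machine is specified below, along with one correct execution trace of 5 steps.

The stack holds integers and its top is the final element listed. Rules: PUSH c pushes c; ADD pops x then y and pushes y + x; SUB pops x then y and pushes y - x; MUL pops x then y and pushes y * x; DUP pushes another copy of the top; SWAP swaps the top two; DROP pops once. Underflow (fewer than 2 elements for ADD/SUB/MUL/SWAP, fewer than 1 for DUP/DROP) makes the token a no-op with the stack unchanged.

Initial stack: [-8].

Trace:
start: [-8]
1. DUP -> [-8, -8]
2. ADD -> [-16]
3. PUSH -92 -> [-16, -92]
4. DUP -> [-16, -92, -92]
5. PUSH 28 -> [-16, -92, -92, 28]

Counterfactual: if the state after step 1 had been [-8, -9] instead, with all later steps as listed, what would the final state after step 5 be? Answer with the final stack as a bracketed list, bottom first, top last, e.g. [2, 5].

[-17, -92, -92, 28]

state after step 1 := [-8, -9]
2. ADD -> [-17]
3. PUSH -92 -> [-17, -92]
4. DUP -> [-17, -92, -92]
5. PUSH 28 -> [-17, -92, -92, 28]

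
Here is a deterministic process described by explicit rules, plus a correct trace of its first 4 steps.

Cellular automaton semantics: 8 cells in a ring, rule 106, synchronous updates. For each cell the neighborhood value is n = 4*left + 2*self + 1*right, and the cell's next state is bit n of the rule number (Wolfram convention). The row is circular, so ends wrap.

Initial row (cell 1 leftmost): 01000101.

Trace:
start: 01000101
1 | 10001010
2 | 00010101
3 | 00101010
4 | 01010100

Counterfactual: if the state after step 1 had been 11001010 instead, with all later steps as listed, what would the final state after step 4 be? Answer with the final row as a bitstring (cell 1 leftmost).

state after step 1 := 11001010
2 | 11010101
3 | 01101011
4 | 11110111

11110111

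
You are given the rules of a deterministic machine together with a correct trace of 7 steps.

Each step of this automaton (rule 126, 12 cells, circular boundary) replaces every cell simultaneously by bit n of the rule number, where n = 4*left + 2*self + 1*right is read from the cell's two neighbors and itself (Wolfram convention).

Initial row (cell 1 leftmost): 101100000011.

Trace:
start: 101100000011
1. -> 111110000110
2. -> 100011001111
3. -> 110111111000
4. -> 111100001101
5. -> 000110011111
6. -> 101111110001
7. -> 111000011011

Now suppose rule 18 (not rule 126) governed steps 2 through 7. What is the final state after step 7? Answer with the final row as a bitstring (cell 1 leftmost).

(re-executing steps 2..7 under rule 18; state before step 2: 111110000110)
2. -> 000001001000
3. -> 000010110100
4. -> 000100000010
5. -> 001010000101
6. -> 110001001000
7. -> 001010110101

001010110101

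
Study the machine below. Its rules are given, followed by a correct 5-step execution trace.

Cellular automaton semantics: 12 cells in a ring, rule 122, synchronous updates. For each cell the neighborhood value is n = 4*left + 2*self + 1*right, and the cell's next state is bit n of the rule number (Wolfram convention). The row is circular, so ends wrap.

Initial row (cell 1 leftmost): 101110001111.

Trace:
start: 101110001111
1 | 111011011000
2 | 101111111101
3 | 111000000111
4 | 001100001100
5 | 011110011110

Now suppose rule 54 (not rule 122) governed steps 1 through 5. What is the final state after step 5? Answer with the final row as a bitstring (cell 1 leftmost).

(re-executing steps 1..5 under rule 54; state before step 1: 101110001111)
1 | 010001010000
2 | 111011111000
3 | 000100000101
4 | 101110001111
5 | 010001010000

010001010000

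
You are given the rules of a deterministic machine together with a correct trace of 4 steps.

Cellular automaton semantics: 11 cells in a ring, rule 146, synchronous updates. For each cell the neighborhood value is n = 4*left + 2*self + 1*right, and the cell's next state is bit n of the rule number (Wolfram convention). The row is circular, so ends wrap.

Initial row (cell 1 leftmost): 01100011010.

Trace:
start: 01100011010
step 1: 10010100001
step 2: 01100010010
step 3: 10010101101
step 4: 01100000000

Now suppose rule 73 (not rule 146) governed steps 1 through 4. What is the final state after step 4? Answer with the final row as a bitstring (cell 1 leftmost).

01100011011

(re-executing steps 1..4 under rule 73; state before step 1: 01100011010)
step 1: 01101011000
step 2: 01100011011
step 3: 01101011011
step 4: 01100011011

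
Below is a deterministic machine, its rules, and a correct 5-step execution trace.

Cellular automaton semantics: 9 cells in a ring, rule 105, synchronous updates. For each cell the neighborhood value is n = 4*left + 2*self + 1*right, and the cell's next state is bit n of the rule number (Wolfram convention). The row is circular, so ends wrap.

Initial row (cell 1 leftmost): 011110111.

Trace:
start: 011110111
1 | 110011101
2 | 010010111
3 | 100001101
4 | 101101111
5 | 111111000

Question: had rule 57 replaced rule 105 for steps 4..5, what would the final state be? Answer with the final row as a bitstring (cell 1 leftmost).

110010110

(re-executing steps 4..5 under rule 57; state before step 4: 100001101)
4 | 011101011
5 | 110010110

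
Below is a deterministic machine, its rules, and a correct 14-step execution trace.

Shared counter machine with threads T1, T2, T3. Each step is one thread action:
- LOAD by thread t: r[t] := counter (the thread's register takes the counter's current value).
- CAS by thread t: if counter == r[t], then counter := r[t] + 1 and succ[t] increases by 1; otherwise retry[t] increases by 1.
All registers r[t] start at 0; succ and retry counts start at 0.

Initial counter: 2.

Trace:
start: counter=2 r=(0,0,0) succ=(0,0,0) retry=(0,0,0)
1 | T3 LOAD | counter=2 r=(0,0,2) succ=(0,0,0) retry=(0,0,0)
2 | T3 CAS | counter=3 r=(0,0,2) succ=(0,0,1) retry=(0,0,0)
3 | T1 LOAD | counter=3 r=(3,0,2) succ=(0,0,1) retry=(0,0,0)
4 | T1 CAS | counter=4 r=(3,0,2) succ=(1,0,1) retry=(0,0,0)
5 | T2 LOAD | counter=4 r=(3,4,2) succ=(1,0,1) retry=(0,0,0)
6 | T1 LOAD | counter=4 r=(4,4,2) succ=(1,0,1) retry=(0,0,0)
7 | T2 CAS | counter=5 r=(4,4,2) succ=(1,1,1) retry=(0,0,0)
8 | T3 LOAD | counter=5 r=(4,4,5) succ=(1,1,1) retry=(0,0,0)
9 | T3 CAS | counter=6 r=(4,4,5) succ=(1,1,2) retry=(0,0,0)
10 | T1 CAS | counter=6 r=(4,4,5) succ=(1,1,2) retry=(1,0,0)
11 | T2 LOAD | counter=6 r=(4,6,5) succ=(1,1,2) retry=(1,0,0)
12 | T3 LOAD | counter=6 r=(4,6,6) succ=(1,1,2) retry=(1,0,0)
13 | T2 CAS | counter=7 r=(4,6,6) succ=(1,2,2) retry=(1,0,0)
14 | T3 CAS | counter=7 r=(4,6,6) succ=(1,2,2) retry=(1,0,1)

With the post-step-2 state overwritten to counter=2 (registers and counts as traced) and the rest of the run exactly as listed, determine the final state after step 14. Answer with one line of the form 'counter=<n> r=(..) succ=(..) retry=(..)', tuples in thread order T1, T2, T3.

counter=6 r=(3,5,5) succ=(1,2,2) retry=(1,0,1)

state after step 2 := counter=2 r=(0,0,2) succ=(0,0,1) retry=(0,0,0)
3 | T1 LOAD | counter=2 r=(2,0,2) succ=(0,0,1) retry=(0,0,0)
4 | T1 CAS | counter=3 r=(2,0,2) succ=(1,0,1) retry=(0,0,0)
5 | T2 LOAD | counter=3 r=(2,3,2) succ=(1,0,1) retry=(0,0,0)
6 | T1 LOAD | counter=3 r=(3,3,2) succ=(1,0,1) retry=(0,0,0)
7 | T2 CAS | counter=4 r=(3,3,2) succ=(1,1,1) retry=(0,0,0)
8 | T3 LOAD | counter=4 r=(3,3,4) succ=(1,1,1) retry=(0,0,0)
9 | T3 CAS | counter=5 r=(3,3,4) succ=(1,1,2) retry=(0,0,0)
10 | T1 CAS | counter=5 r=(3,3,4) succ=(1,1,2) retry=(1,0,0)
11 | T2 LOAD | counter=5 r=(3,5,4) succ=(1,1,2) retry=(1,0,0)
12 | T3 LOAD | counter=5 r=(3,5,5) succ=(1,1,2) retry=(1,0,0)
13 | T2 CAS | counter=6 r=(3,5,5) succ=(1,2,2) retry=(1,0,0)
14 | T3 CAS | counter=6 r=(3,5,5) succ=(1,2,2) retry=(1,0,1)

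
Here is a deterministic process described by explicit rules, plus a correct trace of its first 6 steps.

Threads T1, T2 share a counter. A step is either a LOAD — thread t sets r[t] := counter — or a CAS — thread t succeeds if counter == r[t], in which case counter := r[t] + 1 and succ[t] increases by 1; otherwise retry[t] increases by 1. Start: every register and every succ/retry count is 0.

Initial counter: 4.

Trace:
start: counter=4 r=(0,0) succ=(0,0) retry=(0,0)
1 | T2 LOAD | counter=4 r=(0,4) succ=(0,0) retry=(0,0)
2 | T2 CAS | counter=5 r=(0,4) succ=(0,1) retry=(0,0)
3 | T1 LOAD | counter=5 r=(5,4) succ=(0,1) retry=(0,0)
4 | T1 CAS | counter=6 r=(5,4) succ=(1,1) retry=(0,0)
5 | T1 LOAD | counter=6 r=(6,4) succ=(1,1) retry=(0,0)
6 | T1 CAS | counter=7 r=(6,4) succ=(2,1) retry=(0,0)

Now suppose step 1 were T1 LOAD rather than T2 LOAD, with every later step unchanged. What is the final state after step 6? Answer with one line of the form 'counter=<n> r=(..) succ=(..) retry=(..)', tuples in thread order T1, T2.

(re-executing from step 1 with the substitution; state before step 1: counter=4 r=(0,0) succ=(0,0) retry=(0,0))
1 | T1 LOAD | counter=4 r=(4,0) succ=(0,0) retry=(0,0)
2 | T2 CAS | counter=4 r=(4,0) succ=(0,0) retry=(0,1)
3 | T1 LOAD | counter=4 r=(4,0) succ=(0,0) retry=(0,1)
4 | T1 CAS | counter=5 r=(4,0) succ=(1,0) retry=(0,1)
5 | T1 LOAD | counter=5 r=(5,0) succ=(1,0) retry=(0,1)
6 | T1 CAS | counter=6 r=(5,0) succ=(2,0) retry=(0,1)

counter=6 r=(5,0) succ=(2,0) retry=(0,1)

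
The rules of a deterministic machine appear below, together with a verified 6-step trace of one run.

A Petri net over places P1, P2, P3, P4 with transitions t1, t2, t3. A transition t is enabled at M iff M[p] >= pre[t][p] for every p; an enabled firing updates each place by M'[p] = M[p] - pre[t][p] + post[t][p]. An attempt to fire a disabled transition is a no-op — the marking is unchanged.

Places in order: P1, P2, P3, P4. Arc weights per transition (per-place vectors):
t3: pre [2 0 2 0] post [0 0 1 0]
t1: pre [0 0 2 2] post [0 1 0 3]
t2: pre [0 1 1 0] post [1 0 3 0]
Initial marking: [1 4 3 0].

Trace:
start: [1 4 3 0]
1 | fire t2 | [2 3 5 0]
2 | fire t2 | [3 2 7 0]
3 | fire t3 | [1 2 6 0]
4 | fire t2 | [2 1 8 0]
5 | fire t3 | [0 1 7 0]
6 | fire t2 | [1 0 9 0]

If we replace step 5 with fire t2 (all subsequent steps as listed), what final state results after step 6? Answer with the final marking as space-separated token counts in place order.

(re-executing from step 5 with the substitution; state before step 5: [2 1 8 0])
5 | fire t2 | [3 0 10 0]
6 | fire t2 | [3 0 10 0]

3 0 10 0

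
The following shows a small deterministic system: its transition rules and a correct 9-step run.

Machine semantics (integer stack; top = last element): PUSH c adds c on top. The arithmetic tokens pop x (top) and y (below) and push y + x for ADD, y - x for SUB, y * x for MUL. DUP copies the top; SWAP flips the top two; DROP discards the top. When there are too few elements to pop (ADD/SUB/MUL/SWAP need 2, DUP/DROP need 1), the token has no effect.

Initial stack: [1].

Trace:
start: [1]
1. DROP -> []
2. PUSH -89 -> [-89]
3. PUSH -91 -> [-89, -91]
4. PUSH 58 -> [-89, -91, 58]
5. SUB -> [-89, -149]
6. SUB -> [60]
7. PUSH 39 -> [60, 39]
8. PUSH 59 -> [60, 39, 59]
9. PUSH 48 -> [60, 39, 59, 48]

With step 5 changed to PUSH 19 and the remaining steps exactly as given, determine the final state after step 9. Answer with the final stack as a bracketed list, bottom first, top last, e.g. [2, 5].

(re-executing from step 5 with the substitution; state before step 5: [-89, -91, 58])
5. PUSH 19 -> [-89, -91, 58, 19]
6. SUB -> [-89, -91, 39]
7. PUSH 39 -> [-89, -91, 39, 39]
8. PUSH 59 -> [-89, -91, 39, 39, 59]
9. PUSH 48 -> [-89, -91, 39, 39, 59, 48]

[-89, -91, 39, 39, 59, 48]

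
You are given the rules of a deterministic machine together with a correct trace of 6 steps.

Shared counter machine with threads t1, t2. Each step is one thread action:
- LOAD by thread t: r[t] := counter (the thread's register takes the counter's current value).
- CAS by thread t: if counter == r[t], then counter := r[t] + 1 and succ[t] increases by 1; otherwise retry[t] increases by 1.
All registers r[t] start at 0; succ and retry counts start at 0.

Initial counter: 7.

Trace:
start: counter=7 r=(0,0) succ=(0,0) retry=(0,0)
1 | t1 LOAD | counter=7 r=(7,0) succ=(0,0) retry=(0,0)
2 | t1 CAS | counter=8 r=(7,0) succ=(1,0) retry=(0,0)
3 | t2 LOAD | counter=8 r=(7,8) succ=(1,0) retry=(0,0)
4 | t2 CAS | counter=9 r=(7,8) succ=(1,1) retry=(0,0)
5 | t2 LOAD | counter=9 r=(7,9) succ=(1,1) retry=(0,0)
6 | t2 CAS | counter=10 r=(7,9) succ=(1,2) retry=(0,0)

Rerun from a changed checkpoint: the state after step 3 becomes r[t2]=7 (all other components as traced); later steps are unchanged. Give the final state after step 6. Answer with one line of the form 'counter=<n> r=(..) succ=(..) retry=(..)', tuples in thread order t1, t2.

state after step 3 := counter=8 r=(7,7) succ=(1,0) retry=(0,0)
4 | t2 CAS | counter=8 r=(7,7) succ=(1,0) retry=(0,1)
5 | t2 LOAD | counter=8 r=(7,8) succ=(1,0) retry=(0,1)
6 | t2 CAS | counter=9 r=(7,8) succ=(1,1) retry=(0,1)

counter=9 r=(7,8) succ=(1,1) retry=(0,1)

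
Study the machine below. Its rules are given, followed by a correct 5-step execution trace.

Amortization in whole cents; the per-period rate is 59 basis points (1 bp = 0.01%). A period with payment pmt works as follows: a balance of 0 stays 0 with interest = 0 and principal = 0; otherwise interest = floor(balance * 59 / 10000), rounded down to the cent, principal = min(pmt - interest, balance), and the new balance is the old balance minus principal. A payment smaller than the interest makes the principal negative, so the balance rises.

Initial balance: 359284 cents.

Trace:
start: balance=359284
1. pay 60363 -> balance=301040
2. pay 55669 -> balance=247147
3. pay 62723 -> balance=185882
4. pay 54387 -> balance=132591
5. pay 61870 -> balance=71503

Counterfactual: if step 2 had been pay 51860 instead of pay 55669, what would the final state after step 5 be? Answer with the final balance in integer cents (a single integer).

75380

(re-executing from step 2 with the substitution; state before step 2: balance=301040)
2. pay 51860 -> balance=250956
3. pay 62723 -> balance=189713
4. pay 54387 -> balance=136445
5. pay 61870 -> balance=75380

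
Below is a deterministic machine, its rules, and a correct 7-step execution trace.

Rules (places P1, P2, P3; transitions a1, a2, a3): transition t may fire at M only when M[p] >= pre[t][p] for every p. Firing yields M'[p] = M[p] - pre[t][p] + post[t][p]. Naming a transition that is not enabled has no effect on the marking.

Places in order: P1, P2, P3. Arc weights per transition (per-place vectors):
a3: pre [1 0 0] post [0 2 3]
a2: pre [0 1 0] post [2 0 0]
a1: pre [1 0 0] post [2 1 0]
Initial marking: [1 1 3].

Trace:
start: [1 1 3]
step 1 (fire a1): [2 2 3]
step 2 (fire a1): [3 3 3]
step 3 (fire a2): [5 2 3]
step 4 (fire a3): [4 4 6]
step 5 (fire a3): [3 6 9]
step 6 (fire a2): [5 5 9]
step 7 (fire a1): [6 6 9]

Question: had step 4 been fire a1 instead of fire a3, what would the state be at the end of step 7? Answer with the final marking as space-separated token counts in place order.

(re-executing from step 4 with the substitution; state before step 4: [5 2 3])
step 4 (fire a1): [6 3 3]
step 5 (fire a3): [5 5 6]
step 6 (fire a2): [7 4 6]
step 7 (fire a1): [8 5 6]

8 5 6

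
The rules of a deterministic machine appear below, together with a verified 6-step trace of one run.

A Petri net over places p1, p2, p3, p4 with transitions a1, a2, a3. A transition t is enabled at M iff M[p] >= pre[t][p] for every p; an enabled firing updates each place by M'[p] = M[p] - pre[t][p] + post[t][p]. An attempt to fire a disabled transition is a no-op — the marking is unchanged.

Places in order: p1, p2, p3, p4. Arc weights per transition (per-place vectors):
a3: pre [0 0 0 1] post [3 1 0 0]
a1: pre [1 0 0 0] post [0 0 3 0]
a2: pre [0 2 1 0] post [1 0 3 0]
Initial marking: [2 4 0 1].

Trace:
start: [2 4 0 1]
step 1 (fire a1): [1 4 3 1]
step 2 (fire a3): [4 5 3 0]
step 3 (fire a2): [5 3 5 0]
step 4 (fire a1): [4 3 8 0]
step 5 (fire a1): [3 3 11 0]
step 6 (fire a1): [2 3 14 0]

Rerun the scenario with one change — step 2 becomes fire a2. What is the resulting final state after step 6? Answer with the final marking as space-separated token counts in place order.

0 0 16 1

(re-executing from step 2 with the substitution; state before step 2: [1 4 3 1])
step 2 (fire a2): [2 2 5 1]
step 3 (fire a2): [3 0 7 1]
step 4 (fire a1): [2 0 10 1]
step 5 (fire a1): [1 0 13 1]
step 6 (fire a1): [0 0 16 1]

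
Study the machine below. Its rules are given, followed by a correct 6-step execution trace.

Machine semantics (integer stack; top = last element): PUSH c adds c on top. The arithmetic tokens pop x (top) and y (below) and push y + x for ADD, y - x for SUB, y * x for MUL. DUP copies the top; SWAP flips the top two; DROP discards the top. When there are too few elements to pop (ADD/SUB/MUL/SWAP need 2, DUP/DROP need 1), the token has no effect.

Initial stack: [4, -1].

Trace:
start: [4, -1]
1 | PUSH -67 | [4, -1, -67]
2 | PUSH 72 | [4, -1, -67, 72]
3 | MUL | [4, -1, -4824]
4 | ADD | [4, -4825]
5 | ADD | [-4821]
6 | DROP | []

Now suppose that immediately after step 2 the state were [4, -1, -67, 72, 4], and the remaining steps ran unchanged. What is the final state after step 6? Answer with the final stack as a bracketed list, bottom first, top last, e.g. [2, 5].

state after step 2 := [4, -1, -67, 72, 4]
3 | MUL | [4, -1, -67, 288]
4 | ADD | [4, -1, 221]
5 | ADD | [4, 220]
6 | DROP | [4]

[4]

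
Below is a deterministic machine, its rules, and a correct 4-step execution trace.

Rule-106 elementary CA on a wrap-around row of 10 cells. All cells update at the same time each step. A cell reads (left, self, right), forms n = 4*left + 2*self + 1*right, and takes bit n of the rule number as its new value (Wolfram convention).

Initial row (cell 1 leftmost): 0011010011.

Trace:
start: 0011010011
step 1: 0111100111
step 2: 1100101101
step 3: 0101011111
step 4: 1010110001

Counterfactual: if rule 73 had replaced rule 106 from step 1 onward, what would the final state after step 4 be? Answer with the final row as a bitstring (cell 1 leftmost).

(re-executing steps 1..4 under rule 73; state before step 1: 0011010011)
step 1: 0011000011
step 2: 0011011011
step 3: 0011011011
step 4: 0011011011

0011011011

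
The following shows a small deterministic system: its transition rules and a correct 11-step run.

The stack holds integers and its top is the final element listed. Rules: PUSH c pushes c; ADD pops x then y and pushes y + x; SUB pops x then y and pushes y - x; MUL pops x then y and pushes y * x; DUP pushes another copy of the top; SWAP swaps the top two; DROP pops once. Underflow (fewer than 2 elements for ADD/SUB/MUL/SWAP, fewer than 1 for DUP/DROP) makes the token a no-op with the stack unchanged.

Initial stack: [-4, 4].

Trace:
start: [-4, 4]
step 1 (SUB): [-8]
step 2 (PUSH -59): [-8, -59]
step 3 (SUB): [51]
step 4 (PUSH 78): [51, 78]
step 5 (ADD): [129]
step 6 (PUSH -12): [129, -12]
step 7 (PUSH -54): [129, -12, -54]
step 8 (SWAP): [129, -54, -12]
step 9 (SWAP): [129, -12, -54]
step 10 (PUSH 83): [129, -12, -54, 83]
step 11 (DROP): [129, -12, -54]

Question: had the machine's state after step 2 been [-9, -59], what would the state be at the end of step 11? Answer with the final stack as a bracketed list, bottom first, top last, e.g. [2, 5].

[128, -12, -54]

state after step 2 := [-9, -59]
step 3 (SUB): [50]
step 4 (PUSH 78): [50, 78]
step 5 (ADD): [128]
step 6 (PUSH -12): [128, -12]
step 7 (PUSH -54): [128, -12, -54]
step 8 (SWAP): [128, -54, -12]
step 9 (SWAP): [128, -12, -54]
step 10 (PUSH 83): [128, -12, -54, 83]
step 11 (DROP): [128, -12, -54]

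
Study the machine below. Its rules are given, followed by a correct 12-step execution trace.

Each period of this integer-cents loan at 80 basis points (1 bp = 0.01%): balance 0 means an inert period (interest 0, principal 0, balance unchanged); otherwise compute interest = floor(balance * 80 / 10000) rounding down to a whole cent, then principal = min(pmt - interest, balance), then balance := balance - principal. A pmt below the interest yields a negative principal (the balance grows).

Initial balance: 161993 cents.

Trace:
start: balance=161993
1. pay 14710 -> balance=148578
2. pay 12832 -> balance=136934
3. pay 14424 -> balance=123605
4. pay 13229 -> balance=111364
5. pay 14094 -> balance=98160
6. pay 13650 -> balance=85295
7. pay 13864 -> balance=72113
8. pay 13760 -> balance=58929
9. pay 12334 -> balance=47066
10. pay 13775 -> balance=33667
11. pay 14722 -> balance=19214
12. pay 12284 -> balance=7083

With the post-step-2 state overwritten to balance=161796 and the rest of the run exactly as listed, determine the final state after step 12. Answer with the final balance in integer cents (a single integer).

state after step 2 := balance=161796
3. pay 14424 -> balance=148666
4. pay 13229 -> balance=136626
5. pay 14094 -> balance=123625
6. pay 13650 -> balance=110964
7. pay 13864 -> balance=97987
8. pay 13760 -> balance=85010
9. pay 12334 -> balance=73356
10. pay 13775 -> balance=60167
11. pay 14722 -> balance=45926
12. pay 12284 -> balance=34009

34009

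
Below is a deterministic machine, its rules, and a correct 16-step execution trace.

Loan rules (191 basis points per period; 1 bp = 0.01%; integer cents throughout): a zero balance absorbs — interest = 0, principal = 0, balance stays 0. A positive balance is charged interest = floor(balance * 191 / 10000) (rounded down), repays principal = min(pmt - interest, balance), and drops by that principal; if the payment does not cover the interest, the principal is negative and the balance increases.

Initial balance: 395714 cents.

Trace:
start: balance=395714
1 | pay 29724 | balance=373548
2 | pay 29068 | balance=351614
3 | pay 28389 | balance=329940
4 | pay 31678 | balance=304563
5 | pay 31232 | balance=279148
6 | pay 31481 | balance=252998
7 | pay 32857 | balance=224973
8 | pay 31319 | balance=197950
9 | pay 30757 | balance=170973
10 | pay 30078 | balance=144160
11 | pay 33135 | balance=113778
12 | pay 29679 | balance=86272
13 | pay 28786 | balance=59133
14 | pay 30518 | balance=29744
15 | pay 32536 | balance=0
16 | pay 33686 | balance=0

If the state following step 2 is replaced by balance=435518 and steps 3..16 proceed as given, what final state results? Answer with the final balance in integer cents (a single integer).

state after step 2 := balance=435518
3 | pay 28389 | balance=415447
4 | pay 31678 | balance=391704
5 | pay 31232 | balance=367953
6 | pay 31481 | balance=343499
7 | pay 32857 | balance=317202
8 | pay 31319 | balance=291941
9 | pay 30757 | balance=266760
10 | pay 30078 | balance=241777
11 | pay 33135 | balance=213259
12 | pay 29679 | balance=187653
13 | pay 28786 | balance=162451
14 | pay 30518 | balance=135035
15 | pay 32536 | balance=105078
16 | pay 33686 | balance=73398

73398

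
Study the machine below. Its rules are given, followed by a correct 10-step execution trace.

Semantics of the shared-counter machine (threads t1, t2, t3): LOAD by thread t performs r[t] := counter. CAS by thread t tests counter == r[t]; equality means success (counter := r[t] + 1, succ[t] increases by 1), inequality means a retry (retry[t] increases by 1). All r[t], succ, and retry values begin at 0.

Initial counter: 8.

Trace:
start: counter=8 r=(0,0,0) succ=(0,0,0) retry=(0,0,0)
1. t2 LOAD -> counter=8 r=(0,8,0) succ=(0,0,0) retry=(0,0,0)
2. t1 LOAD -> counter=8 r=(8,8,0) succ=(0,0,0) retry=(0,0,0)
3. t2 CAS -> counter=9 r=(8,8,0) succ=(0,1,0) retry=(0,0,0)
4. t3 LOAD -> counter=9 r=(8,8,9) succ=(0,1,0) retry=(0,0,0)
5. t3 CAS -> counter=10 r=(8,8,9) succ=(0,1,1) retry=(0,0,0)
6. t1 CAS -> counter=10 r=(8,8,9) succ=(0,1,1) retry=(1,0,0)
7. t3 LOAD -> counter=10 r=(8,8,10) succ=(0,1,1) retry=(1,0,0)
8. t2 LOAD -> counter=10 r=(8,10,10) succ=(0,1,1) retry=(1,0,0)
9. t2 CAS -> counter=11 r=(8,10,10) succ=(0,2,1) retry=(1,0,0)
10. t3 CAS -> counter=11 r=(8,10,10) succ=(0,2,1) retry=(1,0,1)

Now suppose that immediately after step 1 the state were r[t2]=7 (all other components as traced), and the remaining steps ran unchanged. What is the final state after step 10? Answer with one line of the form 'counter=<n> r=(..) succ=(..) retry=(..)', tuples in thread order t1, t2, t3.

state after step 1 := counter=8 r=(0,7,0) succ=(0,0,0) retry=(0,0,0)
2. t1 LOAD -> counter=8 r=(8,7,0) succ=(0,0,0) retry=(0,0,0)
3. t2 CAS -> counter=8 r=(8,7,0) succ=(0,0,0) retry=(0,1,0)
4. t3 LOAD -> counter=8 r=(8,7,8) succ=(0,0,0) retry=(0,1,0)
5. t3 CAS -> counter=9 r=(8,7,8) succ=(0,0,1) retry=(0,1,0)
6. t1 CAS -> counter=9 r=(8,7,8) succ=(0,0,1) retry=(1,1,0)
7. t3 LOAD -> counter=9 r=(8,7,9) succ=(0,0,1) retry=(1,1,0)
8. t2 LOAD -> counter=9 r=(8,9,9) succ=(0,0,1) retry=(1,1,0)
9. t2 CAS -> counter=10 r=(8,9,9) succ=(0,1,1) retry=(1,1,0)
10. t3 CAS -> counter=10 r=(8,9,9) succ=(0,1,1) retry=(1,1,1)

counter=10 r=(8,9,9) succ=(0,1,1) retry=(1,1,1)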